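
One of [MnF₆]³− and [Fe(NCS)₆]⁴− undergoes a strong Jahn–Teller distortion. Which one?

[MnF₆]³−: Summing ligand charges against the −3 overall charge gives an oxidation state of +3 for manganese. Manganese is a group-7 element; Mn(III) is therefore d⁴. Fluoride is a weak-field ligand for a first-row metal, so the complex is high-spin. The t₂g³e_g¹ (high-spin) configuration has an unevenly filled e_g set; the Jahn–Teller theorem predicts a tetragonal distortion (typically axial elongation) to lift the degeneracy.
[Fe(NCS)₆]⁴−: Ligand charges: each isothiocyanate is −1. With an overall charge of −4 the iron centre must be in the +2 oxidation state. Iron is a group-8 element; Fe(II) is therefore d⁶. Isothiocyanate is a weak-field ligand for a first-row metal, so the complex is high-spin. The d⁶ configuration leaves the e_g set evenly filled (or empty) — no strong Jahn–Teller driving force.

[MnF₆]³−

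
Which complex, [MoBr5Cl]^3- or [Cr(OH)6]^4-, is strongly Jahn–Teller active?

[MoBr5Cl]^3-: Each bromide is −1; each chloride is −1; balancing the −3 overall charge requires Mo(III). Mo sits in group 6, so the d-electron count is 6 − 3 = 3. The d³ configuration leaves the e_g set evenly filled (or empty) — no strong Jahn–Teller driving force.
[Cr(OH)6]^4-: Summing ligand charges against the −4 overall charge gives an oxidation state of +2 for chromium. Chromium is a group-6 element; Cr(II) is therefore d⁴. Hydroxide is a weak-field ligand for a first-row metal, so the complex is high-spin. The t₂g³e_g¹ (high-spin) configuration has an unevenly filled e_g set; the Jahn–Teller theorem predicts a tetragonal distortion (typically axial elongation) to lift the degeneracy.

[Cr(OH)6]^4-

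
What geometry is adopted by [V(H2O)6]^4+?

octahedral

Summing ligand charges against the +4 overall charge gives an oxidation state of +4 for vanadium.
V sits in group 5, so the d-electron count is 5 − 4 = 1.
With 6 monodentate ligands the coordination number is 6.
Six donors around a single metal centre give an octahedral coordination sphere.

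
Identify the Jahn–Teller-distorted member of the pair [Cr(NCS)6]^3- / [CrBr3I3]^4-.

[CrBr3I3]^4-

[Cr(NCS)6]^3-: Ligand charges: each isothiocyanate is −1. With an overall charge of −3 the chromium centre must be in the +3 oxidation state. Cr sits in group 6, so the d-electron count is 6 − 3 = 3. The d³ configuration leaves the e_g set evenly filled (or empty) — no strong Jahn–Teller driving force.
[CrBr3I3]^4-: Each bromide is −1; each iodide is −1; balancing the −4 overall charge requires Cr(II). Group 6 minus oxidation state 2 gives a d⁴ configuration. Bromide and iodide are weak-field ligands for a first-row metal, so the complex is high-spin. The t₂g³e_g¹ (high-spin) configuration has an unevenly filled e_g set; the Jahn–Teller theorem predicts a tetragonal distortion (typically axial elongation) to lift the degeneracy.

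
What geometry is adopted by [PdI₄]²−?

square planar

Summing ligand charges against the −2 overall charge gives an oxidation state of +2 for palladium.
Group 10 minus oxidation state 2 gives a d⁸ configuration.
Coordination number: 4.
A 4d d⁸ ion has a large crystal-field splitting; square planar leaves the high-energy d_{x²−y²} orbital empty and maximises CFSE.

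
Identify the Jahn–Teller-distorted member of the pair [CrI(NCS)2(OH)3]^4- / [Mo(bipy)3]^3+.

[CrI(NCS)2(OH)3]^4-

[CrI(NCS)2(OH)3]^4-: Summing ligand charges against the −4 overall charge gives an oxidation state of +2 for chromium. Group 6 minus oxidation state 2 gives a d⁴ configuration. Hydroxide, iodide, and isothiocyanate are weak-field ligands for a first-row metal, so the complex is high-spin. The t₂g³e_g¹ (high-spin) configuration has an unevenly filled e_g set; the Jahn–Teller theorem predicts a tetragonal distortion (typically axial elongation) to lift the degeneracy.
[Mo(bipy)3]^3+: Ligand charges: 2,2′-bipyridine is neutral. With an overall charge of +3 the molybdenum centre must be in the +3 oxidation state. Mo sits in group 6, so the d-electron count is 6 − 3 = 3. The d³ configuration leaves the e_g set evenly filled (or empty) — no strong Jahn–Teller driving force.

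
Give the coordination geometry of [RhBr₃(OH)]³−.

Each bromide is −1; each hydroxide is −1; balancing the −3 overall charge requires Rh(I).
Rh sits in group 9, so the d-electron count is 9 − 1 = 8.
Coordination number: 4.
A 4d d⁸ ion has a large crystal-field splitting; square planar leaves the high-energy d_{x²−y²} orbital empty and maximises CFSE.

square planar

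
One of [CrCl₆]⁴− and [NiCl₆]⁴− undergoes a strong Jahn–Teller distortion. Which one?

[CrCl₆]⁴−

[CrCl₆]⁴−: Summing ligand charges against the −4 overall charge gives an oxidation state of +2 for chromium. Group 6 minus oxidation state 2 gives a d⁴ configuration. Chloride is a weak-field ligand for a first-row metal, so the complex is high-spin. The t₂g³e_g¹ (high-spin) configuration has an unevenly filled e_g set; the Jahn–Teller theorem predicts a tetragonal distortion (typically axial elongation) to lift the degeneracy.
[NiCl₆]⁴−: Summing ligand charges against the −4 overall charge gives an oxidation state of +2 for nickel. Ni sits in group 10, so the d-electron count is 10 − 2 = 8. The d⁸ configuration leaves the e_g set evenly filled (or empty) — no strong Jahn–Teller driving force.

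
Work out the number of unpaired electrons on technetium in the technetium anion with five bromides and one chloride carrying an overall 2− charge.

3

Each bromide is −1; each chloride is −1; balancing the −2 overall charge requires Tc(IV).
Technetium is a group-7 element; Tc(IV) is therefore d³.
In an octahedral field the d³ configuration is t₂g³e_g⁰ (only one arrangement possible), giving 3 unpaired electrons.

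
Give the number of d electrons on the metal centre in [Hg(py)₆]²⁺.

d¹⁰

Pyridine is neutral; balancing the +2 overall charge requires Hg(II).
Mercury is a group-12 element; Hg(II) is therefore d¹⁰.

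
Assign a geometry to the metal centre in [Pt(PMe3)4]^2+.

square planar

Ligand charges: trimethylphosphine is neutral. With an overall charge of +2 the platinum centre must be in the +2 oxidation state.
Pt sits in group 10, so the d-electron count is 10 − 2 = 8.
With 4 monodentate ligands the coordination number is 4.
A 5d d⁸ ion has a large crystal-field splitting; square planar leaves the high-energy d_{x²−y²} orbital empty and maximises CFSE.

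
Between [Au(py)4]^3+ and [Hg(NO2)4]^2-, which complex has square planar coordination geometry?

For [Au(py)4]^3+: Summing ligand charges against the +3 overall charge gives an oxidation state of +3 for gold. Group 11 minus oxidation state 3 gives a d⁸ configuration. A 5d d⁸ ion has a large crystal-field splitting; square planar leaves the high-energy d_{x²−y²} orbital empty and maximises CFSE. → square planar.
For [Hg(NO2)4]^2-: Summing ligand charges against the −2 overall charge gives an oxidation state of +2 for mercury. Mercury is a group-12 element; Hg(II) is therefore d¹⁰. A d¹⁰ ion has no crystal-field stabilisation preference between square planar and tetrahedral, so four ligands adopt the sterically favoured tetrahedral geometry. → tetrahedral.

[Au(py)4]^3+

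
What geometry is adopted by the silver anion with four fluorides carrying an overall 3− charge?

tetrahedral

Summing ligand charges against the −3 overall charge gives an oxidation state of +1 for silver.
Ag sits in group 11, so the d-electron count is 11 − 1 = 10.
Coordination number: 4.
A d¹⁰ ion has no crystal-field stabilisation preference between square planar and tetrahedral, so four ligands adopt the sterically favoured tetrahedral geometry.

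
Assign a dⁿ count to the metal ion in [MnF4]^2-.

Each fluoride is −1; balancing the −2 overall charge requires Mn(II).
Manganese is a group-7 element; Mn(II) is therefore d⁵.

d5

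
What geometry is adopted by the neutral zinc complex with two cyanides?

Summing ligand charges against the 0 overall charge gives an oxidation state of +2 for zinc.
Zn sits in group 12, so the d-electron count is 12 − 2 = 10.
With 2 monodentate ligands the coordination number is 2.
A d¹⁰ ion with only two ligands adopts a linear arrangement (sp hybridisation; no CFSE preference).

linear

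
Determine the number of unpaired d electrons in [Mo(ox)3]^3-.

Summing ligand charges against the −3 overall charge gives an oxidation state of +3 for molybdenum.
Molybdenum is a group-6 element; Mo(III) is therefore d³.
Counting donor atoms: 3×oxalate (bidentate) → 6 donors. Coordination number = 6.
In an octahedral field the d³ configuration is t₂g³e_g⁰ (only one arrangement possible), giving 3 unpaired electrons.

3 unpaired electrons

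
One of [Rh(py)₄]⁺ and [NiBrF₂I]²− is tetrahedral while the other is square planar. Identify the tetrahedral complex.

For [Rh(py)₄]⁺: Pyridine is neutral; balancing the +1 overall charge requires Rh(I). Rhodium is a group-9 element; Rh(I) is therefore d⁸. A 4d d⁸ ion has a large crystal-field splitting; square planar leaves the high-energy d_{x²−y²} orbital empty and maximises CFSE. → square planar.
For [NiBrF₂I]²−: Ligand charges: each bromide is −1; each fluoride is −1; each iodide is −1. With an overall charge of −2 the nickel centre must be in the +2 oxidation state. Ni sits in group 10, so the d-electron count is 10 − 2 = 8. Bromide, fluoride, and iodide are weak-field ligands. With weak-field ligands the CFSE gain from square planar is small, so a 3d d⁸ ion takes the sterically preferred tetrahedral geometry. → tetrahedral.

[NiBrF₂I]²−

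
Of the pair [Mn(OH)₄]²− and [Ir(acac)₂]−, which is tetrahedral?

[Mn(OH)₄]²−

For [Mn(OH)₄]²−: Ligand charges: each hydroxide is −1. With an overall charge of −2 the manganese centre must be in the +2 oxidation state. Group 7 minus oxidation state 2 gives a d⁵ configuration. A high-spin d⁵ ion has zero CFSE in either geometry, so four ligands adopt the sterically favoured tetrahedral geometry. → tetrahedral.
For [Ir(acac)₂]−: Ligand charges: each acetylacetonate is −1. With an overall charge of −1 the iridium centre must be in the +1 oxidation state. Ir sits in group 9, so the d-electron count is 9 − 1 = 8. A 5d d⁸ ion has a large crystal-field splitting; square planar leaves the high-energy d_{x²−y²} orbital empty and maximises CFSE. → square planar.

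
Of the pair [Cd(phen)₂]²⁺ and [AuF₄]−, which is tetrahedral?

For [Cd(phen)₂]²⁺: 1,10-phenanthroline is neutral; balancing the +2 overall charge requires Cd(II). Cadmium is a group-12 element; Cd(II) is therefore d¹⁰. A d¹⁰ ion has no crystal-field stabilisation preference between square planar and tetrahedral, so four ligands adopt the sterically favoured tetrahedral geometry. → tetrahedral.
For [AuF₄]−: Each fluoride is −1; balancing the −1 overall charge requires Au(III). Gold is a group-11 element; Au(III) is therefore d⁸. A 5d d⁸ ion has a large crystal-field splitting; square planar leaves the high-energy d_{x²−y²} orbital empty and maximises CFSE. → square planar.

[Cd(phen)₂]²⁺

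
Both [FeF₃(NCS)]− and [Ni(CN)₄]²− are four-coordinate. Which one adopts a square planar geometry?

[Ni(CN)₄]²−

For [FeF₃(NCS)]−: Each fluoride is −1; each isothiocyanate is −1; balancing the −1 overall charge requires Fe(III). Iron is a group-8 element; Fe(III) is therefore d⁵. A high-spin d⁵ ion has zero CFSE in either geometry, so four ligands adopt the sterically favoured tetrahedral geometry. → tetrahedral.
For [Ni(CN)₄]²−: Ligand charges: each cyanide is −1. With an overall charge of −2 the nickel centre must be in the +2 oxidation state. Nickel is a group-10 element; Ni(II) is therefore d⁸. Cyanide is a strong-field ligand (high in the spectrochemical series). A 3d d⁸ ion with strong-field ligands gains enough CFSE to favour square planar over tetrahedral. → square planar.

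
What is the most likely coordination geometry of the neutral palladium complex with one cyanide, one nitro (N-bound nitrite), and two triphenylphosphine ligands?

Summing ligand charges against the 0 overall charge gives an oxidation state of +2 for palladium.
Group 10 minus oxidation state 2 gives a d⁸ configuration.
With 4 monodentate ligands the coordination number is 4.
A 4d d⁸ ion has a large crystal-field splitting; square planar leaves the high-energy d_{x²−y²} orbital empty and maximises CFSE.

square planar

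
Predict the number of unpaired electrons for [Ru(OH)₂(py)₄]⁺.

1

Each hydroxide is −1; pyridine is neutral; balancing the +1 overall charge requires Ru(III).
Group 8 minus oxidation state 3 gives a d⁵ configuration.
The spin state decides the count: a 4d ion has a large Δₒ and is invariably low-spin.
An octahedral low-spin d⁵ ion is t₂g⁵e_g⁰, giving 1 unpaired electron.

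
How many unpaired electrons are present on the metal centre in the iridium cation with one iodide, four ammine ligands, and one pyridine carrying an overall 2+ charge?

0

Each iodide is −1; ammonia is neutral; pyridine is neutral; balancing the +2 overall charge requires Ir(III).
Ir sits in group 9, so the d-electron count is 9 − 3 = 6.
The spin state decides the count: a 5d ion has a large Δₒ and is invariably low-spin.
An octahedral low-spin d⁶ ion is t₂g⁶e_g⁰, giving 0 unpaired electrons.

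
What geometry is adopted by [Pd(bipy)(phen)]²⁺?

2,2′-bipyridine is neutral; 1,10-phenanthroline is neutral; balancing the +2 overall charge requires Pd(II).
Group 10 minus oxidation state 2 gives a d⁸ configuration.
Counting donor atoms: 1×2,2′-bipyridine (bidentate) → 2 donors; 1×1,10-phenanthroline (bidentate) → 2 donors. Coordination number = 4.
A 4d d⁸ ion has a large crystal-field splitting; square planar leaves the high-energy d_{x²−y²} orbital empty and maximises CFSE.

square planar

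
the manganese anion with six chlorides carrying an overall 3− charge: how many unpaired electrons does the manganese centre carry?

Summing ligand charges against the −3 overall charge gives an oxidation state of +3 for manganese.
Manganese is a group-7 element; Mn(III) is therefore d⁴.
The spin state decides the count: Chloride is a weak-field ligand for a first-row metal, so the complex is high-spin.
An octahedral high-spin d⁴ ion is t₂g³e_g¹, giving 4 unpaired electrons.

4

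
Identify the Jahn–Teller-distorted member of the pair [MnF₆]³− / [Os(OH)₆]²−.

[MnF₆]³−

[MnF₆]³−: Each fluoride is −1; balancing the −3 overall charge requires Mn(III). Mn sits in group 7, so the d-electron count is 7 − 3 = 4. Fluoride is a weak-field ligand for a first-row metal, so the complex is high-spin. The t₂g³e_g¹ (high-spin) configuration has an unevenly filled e_g set; the Jahn–Teller theorem predicts a tetragonal distortion (typically axial elongation) to lift the degeneracy.
[Os(OH)₆]²−: Each hydroxide is −1; balancing the −2 overall charge requires Os(IV). Os sits in group 8, so the d-electron count is 8 − 4 = 4. A 5d ion has a large Δₒ and is invariably low-spin. The d⁴ configuration leaves the e_g set evenly filled (or empty) — no strong Jahn–Teller driving force.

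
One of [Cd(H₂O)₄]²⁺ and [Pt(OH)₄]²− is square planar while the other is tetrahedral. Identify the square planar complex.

For [Cd(H₂O)₄]²⁺: Summing ligand charges against the +2 overall charge gives an oxidation state of +2 for cadmium. Cd sits in group 12, so the d-electron count is 12 − 2 = 10. A d¹⁰ ion has no crystal-field stabilisation preference between square planar and tetrahedral, so four ligands adopt the sterically favoured tetrahedral geometry. → tetrahedral.
For [Pt(OH)₄]²−: Ligand charges: each hydroxide is −1. With an overall charge of −2 the platinum centre must be in the +2 oxidation state. Pt sits in group 10, so the d-electron count is 10 − 2 = 8. A 5d d⁸ ion has a large crystal-field splitting; square planar leaves the high-energy d_{x²−y²} orbital empty and maximises CFSE. → square planar.

[Pt(OH)₄]²−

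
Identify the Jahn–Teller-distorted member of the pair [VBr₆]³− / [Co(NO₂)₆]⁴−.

[VBr₆]³−: Summing ligand charges against the −3 overall charge gives an oxidation state of +3 for vanadium. V sits in group 5, so the d-electron count is 5 − 3 = 2. The d² configuration leaves the e_g set evenly filled (or empty) — no strong Jahn–Teller driving force.
[Co(NO₂)₆]⁴−: Ligand charges: each nitro (N-bound nitrite) is −1. With an overall charge of −4 the cobalt centre must be in the +2 oxidation state. Cobalt is a group-9 element; Co(II) is therefore d⁷. Nitro (N-bound nitrite) is a strong-field ligand (high in the spectrochemical series) for a first-row metal, so the complex is low-spin. The t₂g⁶e_g¹ (low-spin) configuration has an unevenly filled e_g set; the Jahn–Teller theorem predicts a tetragonal distortion (typically axial elongation) to lift the degeneracy.

[Co(NO₂)₆]⁴−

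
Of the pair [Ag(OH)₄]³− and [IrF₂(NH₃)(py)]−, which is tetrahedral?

[Ag(OH)₄]³−

For [Ag(OH)₄]³−: Ligand charges: each hydroxide is −1. With an overall charge of −3 the silver centre must be in the +1 oxidation state. Ag sits in group 11, so the d-electron count is 11 − 1 = 10. A d¹⁰ ion has no crystal-field stabilisation preference between square planar and tetrahedral, so four ligands adopt the sterically favoured tetrahedral geometry. → tetrahedral.
For [IrF₂(NH₃)(py)]−: Summing ligand charges against the −1 overall charge gives an oxidation state of +1 for iridium. Iridium is a group-9 element; Ir(I) is therefore d⁸. A 5d d⁸ ion has a large crystal-field splitting; square planar leaves the high-energy d_{x²−y²} orbital empty and maximises CFSE. → square planar.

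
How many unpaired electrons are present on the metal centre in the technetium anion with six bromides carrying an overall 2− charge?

3

Summing ligand charges against the −2 overall charge gives an oxidation state of +4 for technetium.
Group 7 minus oxidation state 4 gives a d³ configuration.
In an octahedral field the d³ configuration is t₂g³e_g⁰ (only one arrangement possible), giving 3 unpaired electrons.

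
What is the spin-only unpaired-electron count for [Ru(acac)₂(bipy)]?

Summing ligand charges against the 0 overall charge gives an oxidation state of +2 for ruthenium.
Ruthenium is a group-8 element; Ru(II) is therefore d⁶.
Counting donor atoms: 2×acetylacetonate (bidentate) → 4 donors; 1×2,2′-bipyridine (bidentate) → 2 donors. Coordination number = 6.
The spin state decides the count: a 4d ion has a large Δₒ and is invariably low-spin.
An octahedral low-spin d⁶ ion is t₂g⁶e_g⁰, giving 0 unpaired electrons.

0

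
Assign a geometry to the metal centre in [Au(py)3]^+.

Ligand charges: pyridine is neutral. With an overall charge of +1 the gold centre must be in the +1 oxidation state.
Au sits in group 11, so the d-electron count is 11 − 1 = 10.
Coordination number: 3.
Three ligands around a d¹⁰ centre minimise repulsion in a trigonal-planar arrangement.

trigonal planar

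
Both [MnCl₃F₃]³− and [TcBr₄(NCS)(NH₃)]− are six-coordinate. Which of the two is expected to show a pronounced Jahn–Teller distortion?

[MnCl₃F₃]³−

[MnCl₃F₃]³−: Summing ligand charges against the −3 overall charge gives an oxidation state of +3 for manganese. Mn sits in group 7, so the d-electron count is 7 − 3 = 4. Chloride and fluoride are weak-field ligands for a first-row metal, so the complex is high-spin. The t₂g³e_g¹ (high-spin) configuration has an unevenly filled e_g set; the Jahn–Teller theorem predicts a tetragonal distortion (typically axial elongation) to lift the degeneracy.
[TcBr₄(NCS)(NH₃)]−: Each bromide is −1; each isothiocyanate is −1; ammonia is neutral; balancing the −1 overall charge requires Tc(IV). Group 7 minus oxidation state 4 gives a d³ configuration. The d³ configuration leaves the e_g set evenly filled (or empty) — no strong Jahn–Teller driving force.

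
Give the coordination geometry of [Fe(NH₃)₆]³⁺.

octahedral

Summing ligand charges against the +3 overall charge gives an oxidation state of +3 for iron.
Fe sits in group 8, so the d-electron count is 8 − 3 = 5.
With 6 monodentate ligands the coordination number is 6.
Six donors around a single metal centre give an octahedral coordination sphere.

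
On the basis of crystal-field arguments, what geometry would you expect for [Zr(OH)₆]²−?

Each hydroxide is −1; balancing the −2 overall charge requires Zr(IV).
Zr sits in group 4, so the d-electron count is 4 − 4 = 0.
Coordination number: 6.
Six donors around a single metal centre give an octahedral coordination sphere.

octahedral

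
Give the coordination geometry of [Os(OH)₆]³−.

octahedral

Summing ligand charges against the −3 overall charge gives an oxidation state of +3 for osmium.
Group 8 minus oxidation state 3 gives a d⁵ configuration.
Coordination number: 6.
Six donors around a single metal centre give an octahedral coordination sphere.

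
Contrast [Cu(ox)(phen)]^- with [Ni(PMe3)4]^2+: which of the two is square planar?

For [Cu(ox)(phen)]^-: Summing ligand charges against the −1 overall charge gives an oxidation state of +1 for copper. Group 11 minus oxidation state 1 gives a d¹⁰ configuration. A d¹⁰ ion has no crystal-field stabilisation preference between square planar and tetrahedral, so four ligands adopt the sterically favoured tetrahedral geometry. → tetrahedral.
For [Ni(PMe3)4]^2+: Ligand charges: trimethylphosphine is neutral. With an overall charge of +2 the nickel centre must be in the +2 oxidation state. Ni sits in group 10, so the d-electron count is 10 − 2 = 8. Trimethylphosphine is a strong-field ligand (high in the spectrochemical series). A 3d d⁸ ion with strong-field ligands gains enough CFSE to favour square planar over tetrahedral. → square planar.

[Ni(PMe3)4]^2+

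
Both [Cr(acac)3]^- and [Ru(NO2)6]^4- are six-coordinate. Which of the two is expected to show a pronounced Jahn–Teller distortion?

[Cr(acac)3]^-: Summing ligand charges against the −1 overall charge gives an oxidation state of +2 for chromium. Chromium is a group-6 element; Cr(II) is therefore d⁴. Acetylacetonate is a weak-field ligand for a first-row metal, so the complex is high-spin. The t₂g³e_g¹ (high-spin) configuration has an unevenly filled e_g set; the Jahn–Teller theorem predicts a tetragonal distortion (typically axial elongation) to lift the degeneracy.
[Ru(NO2)6]^4-: Summing ligand charges against the −4 overall charge gives an oxidation state of +2 for ruthenium. Group 8 minus oxidation state 2 gives a d⁶ configuration. A 4d ion has a large Δₒ and is invariably low-spin. The d⁶ configuration leaves the e_g set evenly filled (or empty) — no strong Jahn–Teller driving force.

[Cr(acac)3]^-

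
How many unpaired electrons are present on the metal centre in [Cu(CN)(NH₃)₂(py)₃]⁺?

1

Ligand charges: each cyanide is −1; ammonia is neutral; pyridine is neutral. With an overall charge of +1 the copper centre must be in the +2 oxidation state.
Group 11 minus oxidation state 2 gives a d⁹ configuration.
In an octahedral field the d⁹ configuration is t₂g⁶e_g³ (only one arrangement possible), giving 1 unpaired electron.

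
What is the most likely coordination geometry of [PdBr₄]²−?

square planar

Summing ligand charges against the −2 overall charge gives an oxidation state of +2 for palladium.
Palladium is a group-10 element; Pd(II) is therefore d⁸.
Coordination number: 4.
A 4d d⁸ ion has a large crystal-field splitting; square planar leaves the high-energy d_{x²−y²} orbital empty and maximises CFSE.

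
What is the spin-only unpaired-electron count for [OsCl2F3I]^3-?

Ligand charges: each chloride is −1; each fluoride is −1; each iodide is −1. With an overall charge of −3 the osmium centre must be in the +3 oxidation state.
Osmium is a group-8 element; Os(III) is therefore d⁵.
The spin state decides the count: a 5d ion has a large Δₒ and is invariably low-spin.
An octahedral low-spin d⁵ ion is t₂g⁵e_g⁰, giving 1 unpaired electron.

1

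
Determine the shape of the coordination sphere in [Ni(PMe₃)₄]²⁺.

square planar

Trimethylphosphine is neutral; balancing the +2 overall charge requires Ni(II).
Ni sits in group 10, so the d-electron count is 10 − 2 = 8.
Coordination number: 4.
Trimethylphosphine is a strong-field ligand (high in the spectrochemical series).
A 3d d⁸ ion with strong-field ligands gains enough CFSE to favour square planar over tetrahedral.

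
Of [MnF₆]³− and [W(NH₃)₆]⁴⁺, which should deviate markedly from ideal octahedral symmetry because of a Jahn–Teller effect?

[MnF₆]³−: Summing ligand charges against the −3 overall charge gives an oxidation state of +3 for manganese. Group 7 minus oxidation state 3 gives a d⁴ configuration. Fluoride is a weak-field ligand for a first-row metal, so the complex is high-spin. The t₂g³e_g¹ (high-spin) configuration has an unevenly filled e_g set; the Jahn–Teller theorem predicts a tetragonal distortion (typically axial elongation) to lift the degeneracy.
[W(NH₃)₆]⁴⁺: Ammonia is neutral; balancing the +4 overall charge requires W(IV). W sits in group 6, so the d-electron count is 6 − 4 = 2. The d² configuration leaves the e_g set evenly filled (or empty) — no strong Jahn–Teller driving force.

[MnF₆]³−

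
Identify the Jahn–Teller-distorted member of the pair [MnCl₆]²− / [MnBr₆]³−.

[MnBr₆]³−

[MnCl₆]²−: Ligand charges: each chloride is −1. With an overall charge of −2 the manganese centre must be in the +4 oxidation state. Group 7 minus oxidation state 4 gives a d³ configuration. The d³ configuration leaves the e_g set evenly filled (or empty) — no strong Jahn–Teller driving force.
[MnBr₆]³−: Summing ligand charges against the −3 overall charge gives an oxidation state of +3 for manganese. Mn sits in group 7, so the d-electron count is 7 − 3 = 4. Bromide is a weak-field ligand for a first-row metal, so the complex is high-spin. The t₂g³e_g¹ (high-spin) configuration has an unevenly filled e_g set; the Jahn–Teller theorem predicts a tetragonal distortion (typically axial elongation) to lift the degeneracy.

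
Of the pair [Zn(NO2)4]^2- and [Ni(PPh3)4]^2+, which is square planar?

[Ni(PPh3)4]^2+

For [Zn(NO2)4]^2-: Ligand charges: each nitro (N-bound nitrite) is −1. With an overall charge of −2 the zinc centre must be in the +2 oxidation state. Group 12 minus oxidation state 2 gives a d¹⁰ configuration. A d¹⁰ ion has no crystal-field stabilisation preference between square planar and tetrahedral, so four ligands adopt the sterically favoured tetrahedral geometry. → tetrahedral.
For [Ni(PPh3)4]^2+: Ligand charges: triphenylphosphine is neutral. With an overall charge of +2 the nickel centre must be in the +2 oxidation state. Group 10 minus oxidation state 2 gives a d⁸ configuration. Triphenylphosphine is a strong-field ligand (high in the spectrochemical series). A 3d d⁸ ion with strong-field ligands gains enough CFSE to favour square planar over tetrahedral. → square planar.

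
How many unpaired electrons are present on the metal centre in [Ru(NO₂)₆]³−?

Summing ligand charges against the −3 overall charge gives an oxidation state of +3 for ruthenium.
Group 8 minus oxidation state 3 gives a d⁵ configuration.
The spin state decides the count: a 4d ion has a large Δₒ and is invariably low-spin.
An octahedral low-spin d⁵ ion is t₂g⁵e_g⁰, giving 1 unpaired electron.

1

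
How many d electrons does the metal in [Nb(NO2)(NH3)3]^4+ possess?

Summing ligand charges against the +4 overall charge gives an oxidation state of +5 for niobium.
Nb sits in group 5, so the d-electron count is 5 − 5 = 0.

d0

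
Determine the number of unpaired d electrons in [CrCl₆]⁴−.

4 unpaired electrons

Ligand charges: each chloride is −1. With an overall charge of −4 the chromium centre must be in the +2 oxidation state.
Cr sits in group 6, so the d-electron count is 6 − 2 = 4.
The spin state decides the count: Chloride is a weak-field ligand for a first-row metal, so the complex is high-spin.
An octahedral high-spin d⁴ ion is t₂g³e_g¹, giving 4 unpaired electrons.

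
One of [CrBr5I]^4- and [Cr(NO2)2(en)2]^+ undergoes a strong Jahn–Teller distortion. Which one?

[CrBr5I]^4-: Summing ligand charges against the −4 overall charge gives an oxidation state of +2 for chromium. Cr sits in group 6, so the d-electron count is 6 − 2 = 4. Bromide and iodide are weak-field ligands for a first-row metal, so the complex is high-spin. The t₂g³e_g¹ (high-spin) configuration has an unevenly filled e_g set; the Jahn–Teller theorem predicts a tetragonal distortion (typically axial elongation) to lift the degeneracy.
[Cr(NO2)2(en)2]^+: Ligand charges: each nitro (N-bound nitrite) is −1; ethylenediamine is neutral. With an overall charge of +1 the chromium centre must be in the +3 oxidation state. Group 6 minus oxidation state 3 gives a d³ configuration. The d³ configuration leaves the e_g set evenly filled (or empty) — no strong Jahn–Teller driving force.

[CrBr5I]^4-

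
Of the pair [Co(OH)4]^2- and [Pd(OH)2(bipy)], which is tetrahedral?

For [Co(OH)4]^2-: Summing ligand charges against the −2 overall charge gives an oxidation state of +2 for cobalt. Co sits in group 9, so the d-electron count is 9 − 2 = 7. For a high-spin 3d d⁷ ion with weak-field ligands the small Δₜ gives little square-planar CFSE advantage, so four ligands adopt the sterically favoured tetrahedral geometry. → tetrahedral.
For [Pd(OH)2(bipy)]: Summing ligand charges against the 0 overall charge gives an oxidation state of +2 for palladium. Group 10 minus oxidation state 2 gives a d⁸ configuration. A 4d d⁸ ion has a large crystal-field splitting; square planar leaves the high-energy d_{x²−y²} orbital empty and maximises CFSE. → square planar.

[Co(OH)4]^2-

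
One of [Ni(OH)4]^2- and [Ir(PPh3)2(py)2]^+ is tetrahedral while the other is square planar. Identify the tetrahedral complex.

[Ni(OH)4]^2-

For [Ni(OH)4]^2-: Ligand charges: each hydroxide is −1. With an overall charge of −2 the nickel centre must be in the +2 oxidation state. Ni sits in group 10, so the d-electron count is 10 − 2 = 8. Hydroxide is a weak-field ligand. With weak-field ligands the CFSE gain from square planar is small, so a 3d d⁸ ion takes the sterically preferred tetrahedral geometry. → tetrahedral.
For [Ir(PPh3)2(py)2]^+: Ligand charges: triphenylphosphine is neutral; pyridine is neutral. With an overall charge of +1 the iridium centre must be in the +1 oxidation state. Ir sits in group 9, so the d-electron count is 9 − 1 = 8. A 5d d⁸ ion has a large crystal-field splitting; square planar leaves the high-energy d_{x²−y²} orbital empty and maximises CFSE. → square planar.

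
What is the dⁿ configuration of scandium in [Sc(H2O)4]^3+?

d0

Summing ligand charges against the +3 overall charge gives an oxidation state of +3 for scandium.
Group 3 minus oxidation state 3 gives a d⁰ configuration.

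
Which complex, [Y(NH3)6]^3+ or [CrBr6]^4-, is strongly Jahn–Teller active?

[Y(NH3)6]^3+: Ammonia is neutral; balancing the +3 overall charge requires Y(III). Y sits in group 3, so the d-electron count is 3 − 3 = 0. The d⁰ configuration leaves the e_g set evenly filled (or empty) — no strong Jahn–Teller driving force.
[CrBr6]^4-: Summing ligand charges against the −4 overall charge gives an oxidation state of +2 for chromium. Cr sits in group 6, so the d-electron count is 6 − 2 = 4. Bromide is a weak-field ligand for a first-row metal, so the complex is high-spin. The t₂g³e_g¹ (high-spin) configuration has an unevenly filled e_g set; the Jahn–Teller theorem predicts a tetragonal distortion (typically axial elongation) to lift the degeneracy.

[CrBr6]^4-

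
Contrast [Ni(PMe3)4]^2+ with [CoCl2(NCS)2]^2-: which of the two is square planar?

For [Ni(PMe3)4]^2+: Ligand charges: trimethylphosphine is neutral. With an overall charge of +2 the nickel centre must be in the +2 oxidation state. Nickel is a group-10 element; Ni(II) is therefore d⁸. Trimethylphosphine is a strong-field ligand (high in the spectrochemical series). A 3d d⁸ ion with strong-field ligands gains enough CFSE to favour square planar over tetrahedral. → square planar.
For [CoCl2(NCS)2]^2-: Ligand charges: each chloride is −1; each isothiocyanate is −1. With an overall charge of −2 the cobalt centre must be in the +2 oxidation state. Co sits in group 9, so the d-electron count is 9 − 2 = 7. For a high-spin 3d d⁷ ion with weak-field ligands the small Δₜ gives little square-planar CFSE advantage, so four ligands adopt the sterically favoured tetrahedral geometry. → tetrahedral.

[Ni(PMe3)4]^2+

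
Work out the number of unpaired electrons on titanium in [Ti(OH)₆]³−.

1 unpaired electron

Each hydroxide is −1; balancing the −3 overall charge requires Ti(III).
Group 4 minus oxidation state 3 gives a d¹ configuration.
In an octahedral field the d¹ configuration is t₂g¹e_g⁰ (only one arrangement possible), giving 1 unpaired electron.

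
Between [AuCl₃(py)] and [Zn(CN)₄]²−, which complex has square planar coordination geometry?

[AuCl₃(py)]

For [AuCl₃(py)]: Ligand charges: each chloride is −1; pyridine is neutral. With an overall charge of 0 the gold centre must be in the +3 oxidation state. Gold is a group-11 element; Au(III) is therefore d⁸. A 5d d⁸ ion has a large crystal-field splitting; square planar leaves the high-energy d_{x²−y²} orbital empty and maximises CFSE. → square planar.
For [Zn(CN)₄]²−: Ligand charges: each cyanide is −1. With an overall charge of −2 the zinc centre must be in the +2 oxidation state. Zn sits in group 12, so the d-electron count is 12 − 2 = 10. A d¹⁰ ion has no crystal-field stabilisation preference between square planar and tetrahedral, so four ligands adopt the sterically favoured tetrahedral geometry. → tetrahedral.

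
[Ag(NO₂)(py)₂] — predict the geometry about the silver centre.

Each nitro (N-bound nitrite) is −1; pyridine is neutral; balancing the 0 overall charge requires Ag(I).
Silver is a group-11 element; Ag(I) is therefore d¹⁰.
Coordination number: 3.
Three ligands around a d¹⁰ centre minimise repulsion in a trigonal-planar arrangement.

trigonal planar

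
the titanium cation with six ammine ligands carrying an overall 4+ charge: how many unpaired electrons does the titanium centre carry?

0 unpaired electrons

Ligand charges: ammonia is neutral. With an overall charge of +4 the titanium centre must be in the +4 oxidation state.
Titanium is a group-4 element; Ti(IV) is therefore d⁰.
In an octahedral field the d⁰ configuration is t₂g⁰e_g⁰, giving 0 unpaired electrons.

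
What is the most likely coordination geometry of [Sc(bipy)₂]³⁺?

Summing ligand charges against the +3 overall charge gives an oxidation state of +3 for scandium.
Scandium is a group-3 element; Sc(III) is therefore d⁰.
Counting donor atoms: 2×2,2′-bipyridine (bidentate) → 4 donors. Coordination number = 4.
A d⁰ ion has no crystal-field stabilisation preference between square planar and tetrahedral, so four ligands adopt the sterically favoured tetrahedral geometry.

tetrahedral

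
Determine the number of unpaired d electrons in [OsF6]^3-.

Ligand charges: each fluoride is −1. With an overall charge of −3 the osmium centre must be in the +3 oxidation state.
Os sits in group 8, so the d-electron count is 8 − 3 = 5.
The spin state decides the count: a 5d ion has a large Δₒ and is invariably low-spin.
An octahedral low-spin d⁵ ion is t₂g⁵e_g⁰, giving 1 unpaired electron.

1 unpaired electron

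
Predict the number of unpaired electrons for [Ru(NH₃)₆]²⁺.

0

Ligand charges: ammonia is neutral. With an overall charge of +2 the ruthenium centre must be in the +2 oxidation state.
Ruthenium is a group-8 element; Ru(II) is therefore d⁶.
The spin state decides the count: a 4d ion has a large Δₒ and is invariably low-spin.
An octahedral low-spin d⁶ ion is t₂g⁶e_g⁰, giving 0 unpaired electrons.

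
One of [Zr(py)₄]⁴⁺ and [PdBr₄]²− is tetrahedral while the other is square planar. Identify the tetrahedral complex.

[Zr(py)₄]⁴⁺

For [Zr(py)₄]⁴⁺: Pyridine is neutral; balancing the +4 overall charge requires Zr(IV). Group 4 minus oxidation state 4 gives a d⁰ configuration. A d⁰ ion has no crystal-field stabilisation preference between square planar and tetrahedral, so four ligands adopt the sterically favoured tetrahedral geometry. → tetrahedral.
For [PdBr₄]²−: Ligand charges: each bromide is −1. With an overall charge of −2 the palladium centre must be in the +2 oxidation state. Pd sits in group 10, so the d-electron count is 10 − 2 = 8. A 4d d⁸ ion has a large crystal-field splitting; square planar leaves the high-energy d_{x²−y²} orbital empty and maximises CFSE. → square planar.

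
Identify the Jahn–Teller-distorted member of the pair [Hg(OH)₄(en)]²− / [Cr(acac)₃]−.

[Hg(OH)₄(en)]²−: Each hydroxide is −1; ethylenediamine is neutral; balancing the −2 overall charge requires Hg(II). Mercury is a group-12 element; Hg(II) is therefore d¹⁰. The d¹⁰ configuration leaves the e_g set evenly filled (or empty) — no strong Jahn–Teller driving force.
[Cr(acac)₃]−: Each acetylacetonate is −1; balancing the −1 overall charge requires Cr(II). Cr sits in group 6, so the d-electron count is 6 − 2 = 4. Acetylacetonate is a weak-field ligand for a first-row metal, so the complex is high-spin. The t₂g³e_g¹ (high-spin) configuration has an unevenly filled e_g set; the Jahn–Teller theorem predicts a tetragonal distortion (typically axial elongation) to lift the degeneracy.

[Cr(acac)₃]−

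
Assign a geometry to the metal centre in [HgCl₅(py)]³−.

Summing ligand charges against the −3 overall charge gives an oxidation state of +2 for mercury.
Hg sits in group 12, so the d-electron count is 12 − 2 = 10.
With 6 monodentate ligands the coordination number is 6.
Six donors around a single metal centre give an octahedral coordination sphere.

octahedral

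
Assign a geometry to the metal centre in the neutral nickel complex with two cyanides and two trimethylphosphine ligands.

square planar

Ligand charges: each cyanide is −1; trimethylphosphine is neutral. With an overall charge of 0 the nickel centre must be in the +2 oxidation state.
Ni sits in group 10, so the d-electron count is 10 − 2 = 8.
With 4 monodentate ligands the coordination number is 4.
Cyanide and trimethylphosphine are strong-field ligands (high in the spectrochemical series).
A 3d d⁸ ion with strong-field ligands gains enough CFSE to favour square planar over tetrahedral.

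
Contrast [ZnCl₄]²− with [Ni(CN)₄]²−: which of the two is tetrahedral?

[ZnCl₄]²−

For [ZnCl₄]²−: Summing ligand charges against the −2 overall charge gives an oxidation state of +2 for zinc. Zinc is a group-12 element; Zn(II) is therefore d¹⁰. A d¹⁰ ion has no crystal-field stabilisation preference between square planar and tetrahedral, so four ligands adopt the sterically favoured tetrahedral geometry. → tetrahedral.
For [Ni(CN)₄]²−: Each cyanide is −1; balancing the −2 overall charge requires Ni(II). Ni sits in group 10, so the d-electron count is 10 − 2 = 8. Cyanide is a strong-field ligand (high in the spectrochemical series). A 3d d⁸ ion with strong-field ligands gains enough CFSE to favour square planar over tetrahedral. → square planar.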